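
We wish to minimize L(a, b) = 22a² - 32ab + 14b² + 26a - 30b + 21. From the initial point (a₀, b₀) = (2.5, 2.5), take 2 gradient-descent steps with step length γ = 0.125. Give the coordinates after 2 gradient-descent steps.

∇L = (44a - 32b + 26, -32a + 28b - 30)
Step 1: at (2.5, 2.5), ∇L = (56, -40) → (2.5, 2.5) − 0.125·(56, -40) = (-4.5, 7.5)
Step 2: at (-4.5, 7.5), ∇L = (-412, 324) → (-4.5, 7.5) − 0.125·(-412, 324) = (47, -33)

(47, -33)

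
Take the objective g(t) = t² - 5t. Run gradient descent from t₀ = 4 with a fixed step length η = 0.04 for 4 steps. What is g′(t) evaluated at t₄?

g′(t) = 2t - 5
t₁ = 4 − 0.04·3 = 3.88
t₂ = 3.88 − 0.04·2.76 = 3.7696
t₃ = 3.7696 − 0.04·2.5392 = 3.668032
t₄ = 3.668032 − 0.04·2.336064 = 3.57458944
g′(t) at (3.57458944) = 2.14917888

2.14917888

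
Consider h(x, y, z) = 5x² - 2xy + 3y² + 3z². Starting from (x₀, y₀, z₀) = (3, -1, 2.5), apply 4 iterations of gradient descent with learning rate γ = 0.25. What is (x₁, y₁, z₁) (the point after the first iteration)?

∇h = (10x - 2y, -2x + 6y, 6z)
Step 1: at (3, -1, 2.5), ∇h = (32, -12, 15) → (3, -1, 2.5) − 0.25·(32, -12, 15) = (-5, 2, -1.25)

(-5, 2, -1.25)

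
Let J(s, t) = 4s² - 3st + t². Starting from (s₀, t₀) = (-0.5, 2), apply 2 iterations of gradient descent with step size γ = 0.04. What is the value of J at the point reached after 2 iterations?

∇J = (8s - 3t, -3s + 2t)
(s₁, t₁) = (-0.5, 2) − 0.04·(-10, 5.5) = (-0.1, 1.78)
(s₂, t₂) = (-0.1, 1.78) − 0.04·(-6.14, 3.86) = (0.1456, 1.6256)
J(0.1456, 1.6256) = 2.01731072

2.01731072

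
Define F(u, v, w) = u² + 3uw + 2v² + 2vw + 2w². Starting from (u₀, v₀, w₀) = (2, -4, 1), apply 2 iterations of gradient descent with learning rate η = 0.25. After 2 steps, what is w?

0.0625

∇F = (2u + 3w, 4v + 2w, 3u + 2v + 4w)
Step 1: at (2, -4, 1), ∇F = (7, -14, 2) → (2, -4, 1) − 0.25·(7, -14, 2) = (0.25, -0.5, 0.5)
Step 2: at (0.25, -0.5, 0.5), ∇F = (2, -1, 1.75) → (0.25, -0.5, 0.5) − 0.25·(2, -1, 1.75) = (-0.25, -0.25, 0.0625)
w = 0.0625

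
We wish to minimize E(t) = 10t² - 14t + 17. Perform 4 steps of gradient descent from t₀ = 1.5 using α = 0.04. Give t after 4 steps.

E′(t) = 20t - 14
t₁ = 1.5 − 0.04·16 = 0.86
t₂ = 0.86 − 0.04·3.2 = 0.732
t₃ = 0.732 − 0.04·0.64 = 0.7064
t₄ = 0.7064 − 0.04·0.128 = 0.70128

0.70128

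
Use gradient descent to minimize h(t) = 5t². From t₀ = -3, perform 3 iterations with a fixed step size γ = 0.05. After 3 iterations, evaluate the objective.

0.703125

h′(t) = 10t
Step 1: h′(-3) = -30; t₁ = -3 − 0.05·(-30) = -1.5
Step 2: h′(-1.5) = -15; t₂ = -1.5 − 0.05·(-15) = -0.75
Step 3: h′(-0.75) = -7.5; t₃ = -0.75 − 0.05·(-7.5) = -0.375
h(-0.375) = 0.703125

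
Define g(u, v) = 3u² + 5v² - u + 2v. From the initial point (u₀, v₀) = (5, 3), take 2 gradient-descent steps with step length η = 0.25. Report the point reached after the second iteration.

∇g = (6u - 1, 10v + 2)
(u₁, v₁) = (5, 3) − 0.25·(29, 32) = (-2.25, -5)
(u₂, v₂) = (-2.25, -5) − 0.25·(-14.5, -48) = (1.375, 7)

(1.375, 7)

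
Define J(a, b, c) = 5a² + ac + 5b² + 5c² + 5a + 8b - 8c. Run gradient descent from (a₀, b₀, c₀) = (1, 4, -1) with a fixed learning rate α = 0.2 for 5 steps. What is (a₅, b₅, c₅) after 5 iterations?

∇J = (10a + c + 5, 10b + 8, a + 10c - 8)
(a₁, b₁, c₁) = (1, 4, -1) − 0.2·(14, 48, -17) = (-1.8, -5.6, 2.4)
(a₂, b₂, c₂) = (-1.8, -5.6, 2.4) − 0.2·(-10.6, -48, 14.2) = (0.32, 4, -0.44)
(a₃, b₃, c₃) = (0.32, 4, -0.44) − 0.2·(7.76, 48, -12.08) = (-1.232, -5.6, 1.976)
(a₄, b₄, c₄) = (-1.232, -5.6, 1.976) − 0.2·(-5.344, -48, 10.528) = (-0.1632, 4, -0.1296)
(a₅, b₅, c₅) = (-0.1632, 4, -0.1296) − 0.2·(3.2384, 48, -9.4592) = (-0.81088, -5.6, 1.76224)

(-0.81088, -5.6, 1.76224)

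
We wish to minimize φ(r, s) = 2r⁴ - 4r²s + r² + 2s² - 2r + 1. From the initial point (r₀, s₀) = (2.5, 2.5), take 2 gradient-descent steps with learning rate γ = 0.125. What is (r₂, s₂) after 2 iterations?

(344.171875, 28.46875)

∇φ = (8r³ - 8rs + 2r - 2, -4r² + 4s)
(r₁, s₁) = (2.5, 2.5) − 0.125·(78, -15) = (-7.25, 4.375)
(r₂, s₂) = (-7.25, 4.375) − 0.125·(-2811.375, -192.75) = (344.171875, 28.46875)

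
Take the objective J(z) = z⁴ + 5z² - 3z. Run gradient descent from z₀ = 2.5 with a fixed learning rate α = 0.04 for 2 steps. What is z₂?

-0.29896448

J′(z) = 4z³ + 10z - 3
z₁ = 2.5 − 0.04·84.5 = -0.88
z₂ = -0.88 − 0.04·(-14.525888) = -0.29896448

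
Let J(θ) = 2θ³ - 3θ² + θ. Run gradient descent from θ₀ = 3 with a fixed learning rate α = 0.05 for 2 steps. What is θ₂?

J′(θ) = 6θ² - 6θ + 1
Step 1: J′(3) = 37; θ₁ = 3 − 0.05·37 = 1.15
Step 2: J′(1.15) = 2.035; θ₂ = 1.15 − 0.05·2.035 = 1.04825

1.04825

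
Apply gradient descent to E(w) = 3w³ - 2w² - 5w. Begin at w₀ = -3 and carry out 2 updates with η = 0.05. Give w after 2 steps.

-33.272

E′(w) = 9w² - 4w - 5
w₁ = -3 − 0.05·88 = -7.4
w₂ = -7.4 − 0.05·517.44 = -33.272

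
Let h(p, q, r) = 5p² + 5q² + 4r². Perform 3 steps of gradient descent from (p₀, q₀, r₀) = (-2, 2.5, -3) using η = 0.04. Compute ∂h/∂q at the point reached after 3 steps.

5.4

∇h = (10p, 10q, 8r)
Step 1: at (-2, 2.5, -3), ∇h = (-20, 25, -24) → (-2, 2.5, -3) − 0.04·(-20, 25, -24) = (-1.2, 1.5, -2.04)
Step 2: at (-1.2, 1.5, -2.04), ∇h = (-12, 15, -16.32) → (-1.2, 1.5, -2.04) − 0.04·(-12, 15, -16.32) = (-0.72, 0.9, -1.3872)
Step 3: at (-0.72, 0.9, -1.3872), ∇h = (-7.2, 9, -11.0976) → (-0.72, 0.9, -1.3872) − 0.04·(-7.2, 9, -11.0976) = (-0.432, 0.54, -0.943296)
∂h/∂q at (-0.432, 0.54, -0.943296) = 5.4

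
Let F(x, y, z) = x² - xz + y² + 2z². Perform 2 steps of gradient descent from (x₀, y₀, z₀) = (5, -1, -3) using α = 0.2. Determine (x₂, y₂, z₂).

∇F = (2x - z, 2y, -x + 4z)
(x₁, y₁, z₁) = (5, -1, -3) − 0.2·(13, -2, -17) = (2.4, -0.6, 0.4)
(x₂, y₂, z₂) = (2.4, -0.6, 0.4) − 0.2·(4.4, -1.2, -0.8) = (1.52, -0.36, 0.56)

(1.52, -0.36, 0.56)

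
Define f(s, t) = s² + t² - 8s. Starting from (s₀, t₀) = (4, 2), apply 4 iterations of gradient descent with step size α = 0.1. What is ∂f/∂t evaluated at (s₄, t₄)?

1.6384

∇f = (2s - 8, 2t)
Step 1: at (4, 2), ∇f = (0, 4) → (4, 2) − 0.1·(0, 4) = (4, 1.6)
Step 2: at (4, 1.6), ∇f = (0, 3.2) → (4, 1.6) − 0.1·(0, 3.2) = (4, 1.28)
Step 3: at (4, 1.28), ∇f = (0, 2.56) → (4, 1.28) − 0.1·(0, 2.56) = (4, 1.024)
Step 4: at (4, 1.024), ∇f = (0, 2.048) → (4, 1.024) − 0.1·(0, 2.048) = (4, 0.8192)
∂f/∂t at (4, 0.8192) = 1.6384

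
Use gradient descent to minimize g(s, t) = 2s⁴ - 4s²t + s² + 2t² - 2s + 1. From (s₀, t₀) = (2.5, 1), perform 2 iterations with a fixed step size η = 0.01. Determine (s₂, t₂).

∇g = (8s³ - 8st + 2s - 2, -4s² + 4t)
(s₁, t₁) = (2.5, 1) − 0.01·(108, -21) = (1.42, 1.21)
(s₂, t₂) = (1.42, 1.21) − 0.01·(10.000704, -3.2256) = (1.31999296, 1.242256)

(1.31999296, 1.242256)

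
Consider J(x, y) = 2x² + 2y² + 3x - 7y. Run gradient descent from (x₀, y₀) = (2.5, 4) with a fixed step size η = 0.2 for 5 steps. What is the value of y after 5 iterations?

∇J = (4x + 3, 4y - 7)
Step 1: at (2.5, 4), ∇J = (13, 9) → (2.5, 4) − 0.2·(13, 9) = (-0.1, 2.2)
Step 2: at (-0.1, 2.2), ∇J = (2.6, 1.8) → (-0.1, 2.2) − 0.2·(2.6, 1.8) = (-0.62, 1.84)
Step 3: at (-0.62, 1.84), ∇J = (0.52, 0.36) → (-0.62, 1.84) − 0.2·(0.52, 0.36) = (-0.724, 1.768)
Step 4: at (-0.724, 1.768), ∇J = (0.104, 0.072) → (-0.724, 1.768) − 0.2·(0.104, 0.072) = (-0.7448, 1.7536)
Step 5: at (-0.7448, 1.7536), ∇J = (0.0208, 0.0144) → (-0.7448, 1.7536) − 0.2·(0.0208, 0.0144) = (-0.74896, 1.75072)
y = 1.75072

1.75072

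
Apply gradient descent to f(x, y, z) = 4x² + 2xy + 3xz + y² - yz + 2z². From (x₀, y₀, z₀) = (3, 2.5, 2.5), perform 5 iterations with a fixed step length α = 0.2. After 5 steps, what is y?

∇f = (8x + 2y + 3z, 2x + 2y - z, 3x - y + 4z)
(x₁, y₁, z₁) = (3, 2.5, 2.5) − 0.2·(36.5, 8.5, 16.5) = (-4.3, 0.8, -0.8)
(x₂, y₂, z₂) = (-4.3, 0.8, -0.8) − 0.2·(-35.2, -6.2, -16.9) = (2.74, 2.04, 2.58)
(x₃, y₃, z₃) = (2.74, 2.04, 2.58) − 0.2·(33.74, 6.98, 16.5) = (-4.008, 0.644, -0.72)
(x₄, y₄, z₄) = (-4.008, 0.644, -0.72) − 0.2·(-32.936, -6.008, -15.548) = (2.5792, 1.8456, 2.3896)
(x₅, y₅, z₅) = (2.5792, 1.8456, 2.3896) − 0.2·(31.4936, 6.46, 15.4504) = (-3.71952, 0.5536, -0.70048)
y = 0.5536

0.5536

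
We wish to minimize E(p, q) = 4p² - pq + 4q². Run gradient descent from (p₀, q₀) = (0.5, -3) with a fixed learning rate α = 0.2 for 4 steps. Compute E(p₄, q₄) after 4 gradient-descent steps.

4.63138816

∇E = (8p - q, -p + 8q)
Step 1: at (0.5, -3), ∇E = (7, -24.5) → (0.5, -3) − 0.2·(7, -24.5) = (-0.9, 1.9)
Step 2: at (-0.9, 1.9), ∇E = (-9.1, 16.1) → (-0.9, 1.9) − 0.2·(-9.1, 16.1) = (0.92, -1.32)
Step 3: at (0.92, -1.32), ∇E = (8.68, -11.48) → (0.92, -1.32) − 0.2·(8.68, -11.48) = (-0.816, 0.976)
Step 4: at (-0.816, 0.976), ∇E = (-7.504, 8.624) → (-0.816, 0.976) − 0.2·(-7.504, 8.624) = (0.6848, -0.7488)
E(0.6848, -0.7488) = 4.63138816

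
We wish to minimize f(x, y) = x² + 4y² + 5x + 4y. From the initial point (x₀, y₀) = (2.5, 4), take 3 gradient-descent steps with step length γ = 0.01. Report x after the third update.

∇f = (2x + 5, 8y + 4)
(x₁, y₁) = (2.5, 4) − 0.01·(10, 36) = (2.4, 3.64)
(x₂, y₂) = (2.4, 3.64) − 0.01·(9.8, 33.12) = (2.302, 3.3088)
(x₃, y₃) = (2.302, 3.3088) − 0.01·(9.604, 30.4704) = (2.20596, 3.004096)
x = 2.20596

2.20596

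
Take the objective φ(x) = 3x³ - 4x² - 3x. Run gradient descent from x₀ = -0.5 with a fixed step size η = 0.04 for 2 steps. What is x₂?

-0.854484

φ′(x) = 9x² - 8x - 3
Step 1: φ′(-0.5) = 3.25; x₁ = -0.5 − 0.04·3.25 = -0.63
Step 2: φ′(-0.63) = 5.6121; x₂ = -0.63 − 0.04·5.6121 = -0.854484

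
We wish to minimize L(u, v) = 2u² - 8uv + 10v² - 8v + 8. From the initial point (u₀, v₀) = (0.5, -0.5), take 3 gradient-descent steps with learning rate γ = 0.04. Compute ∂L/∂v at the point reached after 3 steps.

∇L = (4u - 8v, -8u + 20v - 8)
Step 1: at (0.5, -0.5), ∇L = (6, -22) → (0.5, -0.5) − 0.04·(6, -22) = (0.26, 0.38)
Step 2: at (0.26, 0.38), ∇L = (-2, -2.48) → (0.26, 0.38) − 0.04·(-2, -2.48) = (0.34, 0.4792)
Step 3: at (0.34, 0.4792), ∇L = (-2.4736, -1.136) → (0.34, 0.4792) − 0.04·(-2.4736, -1.136) = (0.438944, 0.52464)
∂L/∂v at (0.438944, 0.52464) = -1.018752

-1.018752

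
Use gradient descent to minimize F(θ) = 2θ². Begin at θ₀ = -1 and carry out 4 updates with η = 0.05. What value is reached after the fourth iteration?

-0.4096

F′(θ) = 4θ
Step 1: F′(-1) = -4; θ₁ = -1 − 0.05·(-4) = -0.8
Step 2: F′(-0.8) = -3.2; θ₂ = -0.8 − 0.05·(-3.2) = -0.64
Step 3: F′(-0.64) = -2.56; θ₃ = -0.64 − 0.05·(-2.56) = -0.512
Step 4: F′(-0.512) = -2.048; θ₄ = -0.512 − 0.05·(-2.048) = -0.4096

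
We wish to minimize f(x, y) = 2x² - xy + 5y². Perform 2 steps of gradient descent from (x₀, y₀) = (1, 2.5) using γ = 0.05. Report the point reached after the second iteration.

(0.805, 0.69625)

∇f = (4x - y, -x + 10y)
Step 1: at (1, 2.5), ∇f = (1.5, 24) → (1, 2.5) − 0.05·(1.5, 24) = (0.925, 1.3)
Step 2: at (0.925, 1.3), ∇f = (2.4, 12.075) → (0.925, 1.3) − 0.05·(2.4, 12.075) = (0.805, 0.69625)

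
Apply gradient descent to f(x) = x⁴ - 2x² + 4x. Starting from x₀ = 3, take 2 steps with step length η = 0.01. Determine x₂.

f′(x) = 4x³ - 4x + 4
x₁ = 3 − 0.01·100 = 2
x₂ = 2 − 0.01·28 = 1.72

1.72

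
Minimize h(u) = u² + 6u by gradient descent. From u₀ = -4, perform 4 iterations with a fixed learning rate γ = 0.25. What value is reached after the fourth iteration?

h′(u) = 2u + 6
u₁ = -4 − 0.25·(-2) = -3.5
u₂ = -3.5 − 0.25·(-1) = -3.25
u₃ = -3.25 − 0.25·(-0.5) = -3.125
u₄ = -3.125 − 0.25·(-0.25) = -3.0625

-3.0625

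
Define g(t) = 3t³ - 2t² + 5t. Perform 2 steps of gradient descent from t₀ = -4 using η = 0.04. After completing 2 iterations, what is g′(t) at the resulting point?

25445.91143424

g′(t) = 9t² - 4t + 5
Step 1: g′(-4) = 165; t₁ = -4 − 0.04·165 = -10.6
Step 2: g′(-10.6) = 1058.64; t₂ = -10.6 − 0.04·1058.64 = -52.9456
g′(t) at (-52.9456) = 25445.91143424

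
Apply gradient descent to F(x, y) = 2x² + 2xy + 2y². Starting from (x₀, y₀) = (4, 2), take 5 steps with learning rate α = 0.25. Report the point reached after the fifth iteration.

∇F = (4x + 2y, 2x + 4y)
(x₁, y₁) = (4, 2) − 0.25·(20, 16) = (-1, -2)
(x₂, y₂) = (-1, -2) − 0.25·(-8, -10) = (1, 0.5)
(x₃, y₃) = (1, 0.5) − 0.25·(5, 4) = (-0.25, -0.5)
(x₄, y₄) = (-0.25, -0.5) − 0.25·(-2, -2.5) = (0.25, 0.125)
(x₅, y₅) = (0.25, 0.125) − 0.25·(1.25, 1) = (-0.0625, -0.125)

(-0.0625, -0.125)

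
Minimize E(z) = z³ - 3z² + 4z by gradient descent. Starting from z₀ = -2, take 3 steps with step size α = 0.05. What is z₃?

E′(z) = 3z² - 6z + 4
Step 1: E′(-2) = 28; z₁ = -2 − 0.05·28 = -3.4
Step 2: E′(-3.4) = 59.08; z₂ = -3.4 − 0.05·59.08 = -6.354
Step 3: E′(-6.354) = 163.243948; z₃ = -6.354 − 0.05·163.243948 = -14.5161974

-14.5161974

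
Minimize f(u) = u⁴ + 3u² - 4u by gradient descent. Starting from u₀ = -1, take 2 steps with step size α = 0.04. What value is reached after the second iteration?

-0.16077056

f′(u) = 4u³ + 6u - 4
Step 1: f′(-1) = -14; u₁ = -1 − 0.04·(-14) = -0.44
Step 2: f′(-0.44) = -6.980736; u₂ = -0.44 − 0.04·(-6.980736) = -0.16077056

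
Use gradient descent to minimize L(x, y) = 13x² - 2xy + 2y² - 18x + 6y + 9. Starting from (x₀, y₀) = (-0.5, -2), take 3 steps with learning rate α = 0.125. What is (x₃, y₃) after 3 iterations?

∇L = (26x - 2y - 18, -2x + 4y + 6)
(x₁, y₁) = (-0.5, -2) − 0.125·(-27, -1) = (2.875, -1.875)
(x₂, y₂) = (2.875, -1.875) − 0.125·(60.5, -7.25) = (-4.6875, -0.96875)
(x₃, y₃) = (-4.6875, -0.96875) − 0.125·(-137.9375, 11.5) = (12.5546875, -2.40625)

(12.5546875, -2.40625)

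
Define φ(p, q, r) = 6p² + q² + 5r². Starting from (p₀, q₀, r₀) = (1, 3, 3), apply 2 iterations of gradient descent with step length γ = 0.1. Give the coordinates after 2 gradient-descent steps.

(0.04, 1.92, 0)

∇φ = (12p, 2q, 10r)
Step 1: at (1, 3, 3), ∇φ = (12, 6, 30) → (1, 3, 3) − 0.1·(12, 6, 30) = (-0.2, 2.4, 0)
Step 2: at (-0.2, 2.4, 0), ∇φ = (-2.4, 4.8, 0) → (-0.2, 2.4, 0) − 0.1·(-2.4, 4.8, 0) = (0.04, 1.92, 0)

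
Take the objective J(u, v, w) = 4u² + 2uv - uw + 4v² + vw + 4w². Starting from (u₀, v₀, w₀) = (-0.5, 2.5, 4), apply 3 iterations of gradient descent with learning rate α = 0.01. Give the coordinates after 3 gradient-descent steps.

(-0.413916, 1.871916, 3.039126)

∇J = (8u + 2v - w, 2u + 8v + w, -u + v + 8w)
Step 1: at (-0.5, 2.5, 4), ∇J = (-3, 23, 35) → (-0.5, 2.5, 4) − 0.01·(-3, 23, 35) = (-0.47, 2.27, 3.65)
Step 2: at (-0.47, 2.27, 3.65), ∇J = (-2.87, 20.87, 31.94) → (-0.47, 2.27, 3.65) − 0.01·(-2.87, 20.87, 31.94) = (-0.4413, 2.0613, 3.3306)
Step 3: at (-0.4413, 2.0613, 3.3306), ∇J = (-2.7384, 18.9384, 29.1474) → (-0.4413, 2.0613, 3.3306) − 0.01·(-2.7384, 18.9384, 29.1474) = (-0.413916, 1.871916, 3.039126)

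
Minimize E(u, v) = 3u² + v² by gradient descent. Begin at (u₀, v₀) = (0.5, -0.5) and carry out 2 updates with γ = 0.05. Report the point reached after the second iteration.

∇E = (6u, 2v)
(u₁, v₁) = (0.5, -0.5) − 0.05·(3, -1) = (0.35, -0.45)
(u₂, v₂) = (0.35, -0.45) − 0.05·(2.1, -0.9) = (0.245, -0.405)

(0.245, -0.405)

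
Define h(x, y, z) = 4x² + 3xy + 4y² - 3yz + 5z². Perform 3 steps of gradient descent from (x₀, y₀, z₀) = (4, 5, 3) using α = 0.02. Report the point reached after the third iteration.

(1.74312, 2.908224, 2.13408)

∇h = (8x + 3y, 3x + 8y - 3z, -3y + 10z)
(x₁, y₁, z₁) = (4, 5, 3) − 0.02·(47, 43, 15) = (3.06, 4.14, 2.7)
(x₂, y₂, z₂) = (3.06, 4.14, 2.7) − 0.02·(36.9, 34.2, 14.58) = (2.322, 3.456, 2.4084)
(x₃, y₃, z₃) = (2.322, 3.456, 2.4084) − 0.02·(28.944, 27.3888, 13.716) = (1.74312, 2.908224, 2.13408)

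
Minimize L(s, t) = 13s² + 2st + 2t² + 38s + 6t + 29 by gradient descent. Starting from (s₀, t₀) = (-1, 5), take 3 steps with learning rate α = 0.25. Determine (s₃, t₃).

∇L = (26s + 2t + 38, 2s + 4t + 6)
(s₁, t₁) = (-1, 5) − 0.25·(22, 24) = (-6.5, -1)
(s₂, t₂) = (-6.5, -1) − 0.25·(-133, -11) = (26.75, 1.75)
(s₃, t₃) = (26.75, 1.75) − 0.25·(737, 66.5) = (-157.5, -14.875)

(-157.5, -14.875)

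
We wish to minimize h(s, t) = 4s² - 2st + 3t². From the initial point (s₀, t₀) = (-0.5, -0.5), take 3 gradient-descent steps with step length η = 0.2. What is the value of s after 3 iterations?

0.084

∇h = (8s - 2t, -2s + 6t)
(s₁, t₁) = (-0.5, -0.5) − 0.2·(-3, -2) = (0.1, -0.1)
(s₂, t₂) = (0.1, -0.1) − 0.2·(1, -0.8) = (-0.1, 0.06)
(s₃, t₃) = (-0.1, 0.06) − 0.2·(-0.92, 0.56) = (0.084, -0.052)
s = 0.084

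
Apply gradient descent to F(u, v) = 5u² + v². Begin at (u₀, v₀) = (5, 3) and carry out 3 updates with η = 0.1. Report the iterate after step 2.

(0, 1.92)

∇F = (10u, 2v)
Step 1: at (5, 3), ∇F = (50, 6) → (5, 3) − 0.1·(50, 6) = (0, 2.4)
Step 2: at (0, 2.4), ∇F = (0, 4.8) → (0, 2.4) − 0.1·(0, 4.8) = (0, 1.92)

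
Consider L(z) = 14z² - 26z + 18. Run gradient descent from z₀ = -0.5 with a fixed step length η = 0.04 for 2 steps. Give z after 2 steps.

L′(z) = 28z - 26
z₁ = -0.5 − 0.04·(-40) = 1.1
z₂ = 1.1 − 0.04·4.8 = 0.908

0.908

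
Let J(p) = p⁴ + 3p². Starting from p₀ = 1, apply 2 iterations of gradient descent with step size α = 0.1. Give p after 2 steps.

J′(p) = 4p³ + 6p
p₁ = 1 − 0.1·10 = 0
p₂ = 0 − 0.1·0 = 0

0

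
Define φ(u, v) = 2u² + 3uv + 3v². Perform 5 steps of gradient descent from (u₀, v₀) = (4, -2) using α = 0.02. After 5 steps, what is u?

∇φ = (4u + 3v, 3u + 6v)
(u₁, v₁) = (4, -2) − 0.02·(10, 0) = (3.8, -2)
(u₂, v₂) = (3.8, -2) − 0.02·(9.2, -0.6) = (3.616, -1.988)
(u₃, v₃) = (3.616, -1.988) − 0.02·(8.5, -1.08) = (3.446, -1.9664)
(u₄, v₄) = (3.446, -1.9664) − 0.02·(7.8848, -1.4604) = (3.288304, -1.937192)
(u₅, v₅) = (3.288304, -1.937192) − 0.02·(7.34164, -1.75824) = (3.1414712, -1.9020272)
u = 3.1414712

3.1414712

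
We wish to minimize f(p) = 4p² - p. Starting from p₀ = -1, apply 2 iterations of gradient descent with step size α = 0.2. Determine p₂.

-0.28

f′(p) = 8p - 1
p₁ = -1 − 0.2·(-9) = 0.8
p₂ = 0.8 − 0.2·5.4 = -0.28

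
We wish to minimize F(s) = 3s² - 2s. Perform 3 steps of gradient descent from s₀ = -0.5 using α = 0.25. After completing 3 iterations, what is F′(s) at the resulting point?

0.625

F′(s) = 6s - 2
s₁ = -0.5 − 0.25·(-5) = 0.75
s₂ = 0.75 − 0.25·2.5 = 0.125
s₃ = 0.125 − 0.25·(-1.25) = 0.4375
F′(s) at (0.4375) = 0.625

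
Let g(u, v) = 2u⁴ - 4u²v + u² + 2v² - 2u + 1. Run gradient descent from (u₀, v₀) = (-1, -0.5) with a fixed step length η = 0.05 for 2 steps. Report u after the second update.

-0.0608

∇g = (8u³ - 8uv + 2u - 2, -4u² + 4v)
(u₁, v₁) = (-1, -0.5) − 0.05·(-16, -6) = (-0.2, -0.2)
(u₂, v₂) = (-0.2, -0.2) − 0.05·(-2.784, -0.96) = (-0.0608, -0.152)
u = -0.0608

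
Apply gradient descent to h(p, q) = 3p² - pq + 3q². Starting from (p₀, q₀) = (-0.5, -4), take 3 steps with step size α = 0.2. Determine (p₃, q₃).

(-0.112, 0.112)

∇h = (6p - q, -p + 6q)
(p₁, q₁) = (-0.5, -4) − 0.2·(1, -23.5) = (-0.7, 0.7)
(p₂, q₂) = (-0.7, 0.7) − 0.2·(-4.9, 4.9) = (0.28, -0.28)
(p₃, q₃) = (0.28, -0.28) − 0.2·(1.96, -1.96) = (-0.112, 0.112)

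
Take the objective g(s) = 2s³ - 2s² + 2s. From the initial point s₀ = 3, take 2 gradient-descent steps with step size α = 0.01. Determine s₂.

g′(s) = 6s² - 4s + 2
Step 1: g′(3) = 44; s₁ = 3 − 0.01·44 = 2.56
Step 2: g′(2.56) = 31.0816; s₂ = 2.56 − 0.01·31.0816 = 2.249184

2.249184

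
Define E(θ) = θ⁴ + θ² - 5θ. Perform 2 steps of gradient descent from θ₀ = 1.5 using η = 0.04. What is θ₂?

0.97682176

E′(θ) = 4θ³ + 2θ - 5
θ₁ = 1.5 − 0.04·11.5 = 1.04
θ₂ = 1.04 − 0.04·1.579456 = 0.97682176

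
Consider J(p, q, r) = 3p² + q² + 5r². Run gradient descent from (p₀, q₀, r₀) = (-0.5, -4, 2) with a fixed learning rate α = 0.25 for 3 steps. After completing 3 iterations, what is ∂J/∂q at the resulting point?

∇J = (6p, 2q, 10r)
(p₁, q₁, r₁) = (-0.5, -4, 2) − 0.25·(-3, -8, 20) = (0.25, -2, -3)
(p₂, q₂, r₂) = (0.25, -2, -3) − 0.25·(1.5, -4, -30) = (-0.125, -1, 4.5)
(p₃, q₃, r₃) = (-0.125, -1, 4.5) − 0.25·(-0.75, -2, 45) = (0.0625, -0.5, -6.75)
∂J/∂q at (0.0625, -0.5, -6.75) = -1

-1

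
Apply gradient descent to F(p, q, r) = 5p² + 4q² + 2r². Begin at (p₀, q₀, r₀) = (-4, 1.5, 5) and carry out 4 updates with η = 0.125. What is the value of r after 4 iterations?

0.3125

∇F = (10p, 8q, 4r)
(p₁, q₁, r₁) = (-4, 1.5, 5) − 0.125·(-40, 12, 20) = (1, 0, 2.5)
(p₂, q₂, r₂) = (1, 0, 2.5) − 0.125·(10, 0, 10) = (-0.25, 0, 1.25)
(p₃, q₃, r₃) = (-0.25, 0, 1.25) − 0.125·(-2.5, 0, 5) = (0.0625, 0, 0.625)
(p₄, q₄, r₄) = (0.0625, 0, 0.625) − 0.125·(0.625, 0, 2.5) = (-0.015625, 0, 0.3125)
r = 0.3125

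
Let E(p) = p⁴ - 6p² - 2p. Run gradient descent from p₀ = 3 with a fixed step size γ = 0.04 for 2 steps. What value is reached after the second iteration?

E′(p) = 4p³ - 12p - 2
p₁ = 3 − 0.04·70 = 0.2
p₂ = 0.2 − 0.04·(-4.368) = 0.37472

0.37472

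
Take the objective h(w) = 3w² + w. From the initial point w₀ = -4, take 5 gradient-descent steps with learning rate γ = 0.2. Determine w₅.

-0.16544

h′(w) = 6w + 1
w₁ = -4 − 0.2·(-23) = 0.6
w₂ = 0.6 − 0.2·4.6 = -0.32
w₃ = -0.32 − 0.2·(-0.92) = -0.136
w₄ = -0.136 − 0.2·0.184 = -0.1728
w₅ = -0.1728 − 0.2·(-0.0368) = -0.16544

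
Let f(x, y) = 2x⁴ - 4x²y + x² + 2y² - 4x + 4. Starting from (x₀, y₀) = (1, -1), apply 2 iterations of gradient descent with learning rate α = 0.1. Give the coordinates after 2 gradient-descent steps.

(0.1952, -0.056)

∇f = (8x³ - 8xy + 2x - 4, -4x² + 4y)
(x₁, y₁) = (1, -1) − 0.1·(14, -8) = (-0.4, -0.2)
(x₂, y₂) = (-0.4, -0.2) − 0.1·(-5.952, -1.44) = (0.1952, -0.056)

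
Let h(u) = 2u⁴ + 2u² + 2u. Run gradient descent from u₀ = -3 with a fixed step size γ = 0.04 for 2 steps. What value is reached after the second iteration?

h′(u) = 8u³ + 4u + 2
Step 1: h′(-3) = -226; u₁ = -3 − 0.04·(-226) = 6.04
Step 2: h′(6.04) = 1788.950912; u₂ = 6.04 − 0.04·1788.950912 = -65.51803648

-65.51803648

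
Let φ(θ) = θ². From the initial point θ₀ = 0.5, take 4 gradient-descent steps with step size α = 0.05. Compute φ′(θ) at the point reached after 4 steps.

0.6561

φ′(θ) = 2θ
θ₁ = 0.5 − 0.05·1 = 0.45
θ₂ = 0.45 − 0.05·0.9 = 0.405
θ₃ = 0.405 − 0.05·0.81 = 0.3645
θ₄ = 0.3645 − 0.05·0.729 = 0.32805
φ′(θ) at (0.32805) = 0.6561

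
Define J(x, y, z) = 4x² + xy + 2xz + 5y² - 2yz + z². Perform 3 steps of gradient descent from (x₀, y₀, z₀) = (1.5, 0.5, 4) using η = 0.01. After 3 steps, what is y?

0.5407405

∇J = (8x + y + 2z, x + 10y - 2z, 2x - 2y + 2z)
(x₁, y₁, z₁) = (1.5, 0.5, 4) − 0.01·(20.5, -1.5, 10) = (1.295, 0.515, 3.9)
(x₂, y₂, z₂) = (1.295, 0.515, 3.9) − 0.01·(18.675, -1.355, 9.36) = (1.10825, 0.52855, 3.8064)
(x₃, y₃, z₃) = (1.10825, 0.52855, 3.8064) − 0.01·(17.00735, -1.21905, 8.7722) = (0.9381765, 0.5407405, 3.718678)
y = 0.5407405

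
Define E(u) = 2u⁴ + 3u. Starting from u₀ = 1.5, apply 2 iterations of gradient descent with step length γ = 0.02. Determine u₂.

0.72336

E′(u) = 8u³ + 3
u₁ = 1.5 − 0.02·30 = 0.9
u₂ = 0.9 − 0.02·8.832 = 0.72336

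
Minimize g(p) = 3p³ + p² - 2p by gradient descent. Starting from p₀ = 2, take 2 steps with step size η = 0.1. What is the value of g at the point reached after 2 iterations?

g′(p) = 9p² + 2p - 2
p₁ = 2 − 0.1·38 = -1.8
p₂ = -1.8 − 0.1·23.56 = -4.156
g(-4.156) = -189.767149248

-189.767149248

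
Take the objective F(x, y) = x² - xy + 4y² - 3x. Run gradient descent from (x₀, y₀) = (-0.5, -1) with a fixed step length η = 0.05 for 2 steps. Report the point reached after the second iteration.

∇F = (2x - y - 3, -x + 8y)
Step 1: at (-0.5, -1), ∇F = (-3, -7.5) → (-0.5, -1) − 0.05·(-3, -7.5) = (-0.35, -0.625)
Step 2: at (-0.35, -0.625), ∇F = (-3.075, -4.65) → (-0.35, -0.625) − 0.05·(-3.075, -4.65) = (-0.19625, -0.3925)

(-0.19625, -0.3925)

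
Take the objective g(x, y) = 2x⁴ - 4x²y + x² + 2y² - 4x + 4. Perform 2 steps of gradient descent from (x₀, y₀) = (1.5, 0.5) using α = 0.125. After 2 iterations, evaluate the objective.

8.16064453125

∇g = (8x³ - 8xy + 2x - 4, -4x² + 4y)
Step 1: at (1.5, 0.5), ∇g = (20, -7) → (1.5, 0.5) − 0.125·(20, -7) = (-1, 1.375)
Step 2: at (-1, 1.375), ∇g = (-3, 1.5) → (-1, 1.375) − 0.125·(-3, 1.5) = (-0.625, 1.1875)
g(-0.625, 1.1875) = 8.16064453125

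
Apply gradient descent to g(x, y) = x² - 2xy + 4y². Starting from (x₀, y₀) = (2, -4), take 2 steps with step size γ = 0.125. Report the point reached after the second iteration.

∇g = (2x - 2y, -2x + 8y)
Step 1: at (2, -4), ∇g = (12, -36) → (2, -4) − 0.125·(12, -36) = (0.5, 0.5)
Step 2: at (0.5, 0.5), ∇g = (0, 3) → (0.5, 0.5) − 0.125·(0, 3) = (0.5, 0.125)

(0.5, 0.125)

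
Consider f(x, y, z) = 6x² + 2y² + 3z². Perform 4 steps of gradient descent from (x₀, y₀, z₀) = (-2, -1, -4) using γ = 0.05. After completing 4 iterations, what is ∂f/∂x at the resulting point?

-0.6144

∇f = (12x, 4y, 6z)
Step 1: at (-2, -1, -4), ∇f = (-24, -4, -24) → (-2, -1, -4) − 0.05·(-24, -4, -24) = (-0.8, -0.8, -2.8)
Step 2: at (-0.8, -0.8, -2.8), ∇f = (-9.6, -3.2, -16.8) → (-0.8, -0.8, -2.8) − 0.05·(-9.6, -3.2, -16.8) = (-0.32, -0.64, -1.96)
Step 3: at (-0.32, -0.64, -1.96), ∇f = (-3.84, -2.56, -11.76) → (-0.32, -0.64, -1.96) − 0.05·(-3.84, -2.56, -11.76) = (-0.128, -0.512, -1.372)
Step 4: at (-0.128, -0.512, -1.372), ∇f = (-1.536, -2.048, -8.232) → (-0.128, -0.512, -1.372) − 0.05·(-1.536, -2.048, -8.232) = (-0.0512, -0.4096, -0.9604)
∂f/∂x at (-0.0512, -0.4096, -0.9604) = -0.6144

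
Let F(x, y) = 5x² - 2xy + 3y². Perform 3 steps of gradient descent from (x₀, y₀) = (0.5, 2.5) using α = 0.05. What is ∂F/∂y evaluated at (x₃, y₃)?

∇F = (10x - 2y, -2x + 6y)
Step 1: at (0.5, 2.5), ∇F = (0, 14) → (0.5, 2.5) − 0.05·(0, 14) = (0.5, 1.8)
Step 2: at (0.5, 1.8), ∇F = (1.4, 9.8) → (0.5, 1.8) − 0.05·(1.4, 9.8) = (0.43, 1.31)
Step 3: at (0.43, 1.31), ∇F = (1.68, 7) → (0.43, 1.31) − 0.05·(1.68, 7) = (0.346, 0.96)
∂F/∂y at (0.346, 0.96) = 5.068

5.068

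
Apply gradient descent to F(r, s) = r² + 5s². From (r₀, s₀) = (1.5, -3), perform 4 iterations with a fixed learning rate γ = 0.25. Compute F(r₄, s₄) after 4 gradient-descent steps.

∇F = (2r, 10s)
Step 1: at (1.5, -3), ∇F = (3, -30) → (1.5, -3) − 0.25·(3, -30) = (0.75, 4.5)
Step 2: at (0.75, 4.5), ∇F = (1.5, 45) → (0.75, 4.5) − 0.25·(1.5, 45) = (0.375, -6.75)
Step 3: at (0.375, -6.75), ∇F = (0.75, -67.5) → (0.375, -6.75) − 0.25·(0.75, -67.5) = (0.1875, 10.125)
Step 4: at (0.1875, 10.125), ∇F = (0.375, 101.25) → (0.1875, 10.125) − 0.25·(0.375, 101.25) = (0.09375, -15.1875)
F(0.09375, -15.1875) = 1153.3095703125

1153.3095703125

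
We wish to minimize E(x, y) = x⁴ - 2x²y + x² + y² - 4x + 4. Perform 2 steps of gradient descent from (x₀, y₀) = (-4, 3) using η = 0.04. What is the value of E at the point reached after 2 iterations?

9123.890373185536

∇E = (4x³ - 4xy + 2x - 4, -2x² + 2y)
Step 1: at (-4, 3), ∇E = (-220, -26) → (-4, 3) − 0.04·(-220, -26) = (4.8, 4.04)
Step 2: at (4.8, 4.04), ∇E = (370.4, -38) → (4.8, 4.04) − 0.04·(370.4, -38) = (-10.016, 5.56)
E(-10.016, 5.56) = 9123.890373185536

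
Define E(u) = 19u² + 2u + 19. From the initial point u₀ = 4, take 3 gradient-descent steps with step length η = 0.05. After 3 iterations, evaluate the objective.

184.784931

E′(u) = 38u + 2
u₁ = 4 − 0.05·154 = -3.7
u₂ = -3.7 − 0.05·(-138.6) = 3.23
u₃ = 3.23 − 0.05·124.74 = -3.007
E(-3.007) = 184.784931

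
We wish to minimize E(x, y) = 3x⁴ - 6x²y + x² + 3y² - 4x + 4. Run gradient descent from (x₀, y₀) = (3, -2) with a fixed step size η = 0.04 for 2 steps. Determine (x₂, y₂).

(1019.51533824, 40.548736)

∇E = (12x³ - 12xy + 2x - 4, -6x² + 6y)
(x₁, y₁) = (3, -2) − 0.04·(398, -66) = (-12.92, 0.64)
(x₂, y₂) = (-12.92, 0.64) − 0.04·(-25810.883456, -997.7184) = (1019.51533824, 40.548736)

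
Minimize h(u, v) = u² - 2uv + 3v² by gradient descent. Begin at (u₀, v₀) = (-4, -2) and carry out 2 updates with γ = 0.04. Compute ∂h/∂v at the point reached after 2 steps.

∇h = (2u - 2v, -2u + 6v)
(u₁, v₁) = (-4, -2) − 0.04·(-4, -4) = (-3.84, -1.84)
(u₂, v₂) = (-3.84, -1.84) − 0.04·(-4, -3.36) = (-3.68, -1.7056)
∂h/∂v at (-3.68, -1.7056) = -2.8736

-2.8736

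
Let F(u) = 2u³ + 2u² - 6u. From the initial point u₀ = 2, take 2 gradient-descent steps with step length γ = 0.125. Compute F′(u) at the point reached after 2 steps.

-3.61181640625

F′(u) = 6u² + 4u - 6
Step 1: F′(2) = 26; u₁ = 2 − 0.125·26 = -1.25
Step 2: F′(-1.25) = -1.625; u₂ = -1.25 − 0.125·(-1.625) = -1.046875
F′(u) at (-1.046875) = -3.61181640625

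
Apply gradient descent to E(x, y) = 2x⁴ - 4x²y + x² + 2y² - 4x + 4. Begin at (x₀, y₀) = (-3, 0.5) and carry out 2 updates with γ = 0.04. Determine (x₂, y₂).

∇E = (8x³ - 8xy + 2x - 4, -4x² + 4y)
Step 1: at (-3, 0.5), ∇E = (-214, -34) → (-3, 0.5) − 0.04·(-214, -34) = (5.56, 1.86)
Step 2: at (5.56, 1.86), ∇E = (1299.424128, -116.2144) → (5.56, 1.86) − 0.04·(1299.424128, -116.2144) = (-46.41696512, 6.508576)

(-46.41696512, 6.508576)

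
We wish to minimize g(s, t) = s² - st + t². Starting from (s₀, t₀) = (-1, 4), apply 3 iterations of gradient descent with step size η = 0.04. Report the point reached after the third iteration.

(-0.376576, 3.030784)

∇g = (2s - t, -s + 2t)
Step 1: at (-1, 4), ∇g = (-6, 9) → (-1, 4) − 0.04·(-6, 9) = (-0.76, 3.64)
Step 2: at (-0.76, 3.64), ∇g = (-5.16, 8.04) → (-0.76, 3.64) − 0.04·(-5.16, 8.04) = (-0.5536, 3.3184)
Step 3: at (-0.5536, 3.3184), ∇g = (-4.4256, 7.1904) → (-0.5536, 3.3184) − 0.04·(-4.4256, 7.1904) = (-0.376576, 3.030784)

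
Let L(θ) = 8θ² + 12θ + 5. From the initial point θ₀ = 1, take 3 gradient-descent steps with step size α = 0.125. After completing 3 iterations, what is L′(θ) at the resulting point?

-28

L′(θ) = 16θ + 12
θ₁ = 1 − 0.125·28 = -2.5
θ₂ = -2.5 − 0.125·(-28) = 1
θ₃ = 1 − 0.125·28 = -2.5
L′(θ) at (-2.5) = -28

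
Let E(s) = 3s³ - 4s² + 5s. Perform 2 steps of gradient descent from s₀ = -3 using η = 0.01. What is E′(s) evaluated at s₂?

E′(s) = 9s² - 8s + 5
s₁ = -3 − 0.01·110 = -4.1
s₂ = -4.1 − 0.01·189.09 = -5.9909
E′(s) at (-5.9909) = 375.94514529

375.94514529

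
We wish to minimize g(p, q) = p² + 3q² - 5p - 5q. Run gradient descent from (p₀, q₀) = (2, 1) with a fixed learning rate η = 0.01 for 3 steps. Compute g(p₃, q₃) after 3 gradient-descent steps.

-8.054383589696

∇g = (2p - 5, 6q - 5)
Step 1: at (2, 1), ∇g = (-1, 1) → (2, 1) − 0.01·(-1, 1) = (2.01, 0.99)
Step 2: at (2.01, 0.99), ∇g = (-0.98, 0.94) → (2.01, 0.99) − 0.01·(-0.98, 0.94) = (2.0198, 0.9806)
Step 3: at (2.0198, 0.9806), ∇g = (-0.9604, 0.8836) → (2.0198, 0.9806) − 0.01·(-0.9604, 0.8836) = (2.029404, 0.971764)
g(2.029404, 0.971764) = -8.054383589696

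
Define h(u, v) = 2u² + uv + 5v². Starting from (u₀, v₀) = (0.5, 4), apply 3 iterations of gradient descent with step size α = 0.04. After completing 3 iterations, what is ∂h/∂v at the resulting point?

∇h = (4u + v, u + 10v)
(u₁, v₁) = (0.5, 4) − 0.04·(6, 40.5) = (0.26, 2.38)
(u₂, v₂) = (0.26, 2.38) − 0.04·(3.42, 24.06) = (0.1232, 1.4176)
(u₃, v₃) = (0.1232, 1.4176) − 0.04·(1.9104, 14.2992) = (0.046784, 0.845632)
∂h/∂v at (0.046784, 0.845632) = 8.503104

8.503104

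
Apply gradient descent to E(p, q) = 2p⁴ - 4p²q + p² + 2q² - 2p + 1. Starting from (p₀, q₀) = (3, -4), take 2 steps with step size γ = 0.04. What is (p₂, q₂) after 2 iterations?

∇E = (8p³ - 8pq + 2p - 2, -4p² + 4q)
(p₁, q₁) = (3, -4) − 0.04·(316, -52) = (-9.64, -1.92)
(p₂, q₂) = (-9.64, -1.92) − 0.04·(-7336.081152, -379.3984) = (283.80324608, 13.255936)

(283.80324608, 13.255936)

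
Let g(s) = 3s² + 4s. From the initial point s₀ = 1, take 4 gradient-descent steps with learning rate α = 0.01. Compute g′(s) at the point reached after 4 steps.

7.8074896

g′(s) = 6s + 4
Step 1: g′(1) = 10; s₁ = 1 − 0.01·10 = 0.9
Step 2: g′(0.9) = 9.4; s₂ = 0.9 − 0.01·9.4 = 0.806
Step 3: g′(0.806) = 8.836; s₃ = 0.806 − 0.01·8.836 = 0.71764
Step 4: g′(0.71764) = 8.30584; s₄ = 0.71764 − 0.01·8.30584 = 0.6345816
g′(s) at (0.6345816) = 7.8074896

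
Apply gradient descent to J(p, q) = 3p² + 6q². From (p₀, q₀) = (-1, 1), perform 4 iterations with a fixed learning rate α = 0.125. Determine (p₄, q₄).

(-0.00390625, 0.0625)

∇J = (6p, 12q)
(p₁, q₁) = (-1, 1) − 0.125·(-6, 12) = (-0.25, -0.5)
(p₂, q₂) = (-0.25, -0.5) − 0.125·(-1.5, -6) = (-0.0625, 0.25)
(p₃, q₃) = (-0.0625, 0.25) − 0.125·(-0.375, 3) = (-0.015625, -0.125)
(p₄, q₄) = (-0.015625, -0.125) − 0.125·(-0.09375, -1.5) = (-0.00390625, 0.0625)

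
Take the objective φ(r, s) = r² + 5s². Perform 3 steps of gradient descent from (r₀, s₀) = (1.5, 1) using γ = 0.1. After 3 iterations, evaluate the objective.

0.589824

∇φ = (2r, 10s)
Step 1: at (1.5, 1), ∇φ = (3, 10) → (1.5, 1) − 0.1·(3, 10) = (1.2, 0)
Step 2: at (1.2, 0), ∇φ = (2.4, 0) → (1.2, 0) − 0.1·(2.4, 0) = (0.96, 0)
Step 3: at (0.96, 0), ∇φ = (1.92, 0) → (0.96, 0) − 0.1·(1.92, 0) = (0.768, 0)
φ(0.768, 0) = 0.589824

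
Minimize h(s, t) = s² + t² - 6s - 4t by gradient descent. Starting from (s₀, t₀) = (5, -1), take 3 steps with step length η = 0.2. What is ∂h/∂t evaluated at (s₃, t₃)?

-1.296

∇h = (2s - 6, 2t - 4)
(s₁, t₁) = (5, -1) − 0.2·(4, -6) = (4.2, 0.2)
(s₂, t₂) = (4.2, 0.2) − 0.2·(2.4, -3.6) = (3.72, 0.92)
(s₃, t₃) = (3.72, 0.92) − 0.2·(1.44, -2.16) = (3.432, 1.352)
∂h/∂t at (3.432, 1.352) = -1.296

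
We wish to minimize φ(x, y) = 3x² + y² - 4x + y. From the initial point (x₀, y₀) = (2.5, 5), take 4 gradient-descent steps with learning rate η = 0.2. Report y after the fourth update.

∇φ = (6x - 4, 2y + 1)
Step 1: at (2.5, 5), ∇φ = (11, 11) → (2.5, 5) − 0.2·(11, 11) = (0.3, 2.8)
Step 2: at (0.3, 2.8), ∇φ = (-2.2, 6.6) → (0.3, 2.8) − 0.2·(-2.2, 6.6) = (0.74, 1.48)
Step 3: at (0.74, 1.48), ∇φ = (0.44, 3.96) → (0.74, 1.48) − 0.2·(0.44, 3.96) = (0.652, 0.688)
Step 4: at (0.652, 0.688), ∇φ = (-0.088, 2.376) → (0.652, 0.688) − 0.2·(-0.088, 2.376) = (0.6696, 0.2128)
y = 0.2128

0.2128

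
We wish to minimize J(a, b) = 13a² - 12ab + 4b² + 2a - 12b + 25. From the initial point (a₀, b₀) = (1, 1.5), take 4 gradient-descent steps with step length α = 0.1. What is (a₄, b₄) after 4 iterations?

(10.7968, -1.332)

∇J = (26a - 12b + 2, -12a + 8b - 12)
(a₁, b₁) = (1, 1.5) − 0.1·(10, -12) = (0, 2.7)
(a₂, b₂) = (0, 2.7) − 0.1·(-30.4, 9.6) = (3.04, 1.74)
(a₃, b₃) = (3.04, 1.74) − 0.1·(60.16, -34.56) = (-2.976, 5.196)
(a₄, b₄) = (-2.976, 5.196) − 0.1·(-137.728, 65.28) = (10.7968, -1.332)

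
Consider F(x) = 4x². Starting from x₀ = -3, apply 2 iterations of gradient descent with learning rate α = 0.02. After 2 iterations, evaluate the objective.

F′(x) = 8x
Step 1: F′(-3) = -24; x₁ = -3 − 0.02·(-24) = -2.52
Step 2: F′(-2.52) = -20.16; x₂ = -2.52 − 0.02·(-20.16) = -2.1168
F(-2.1168) = 17.92336896

17.92336896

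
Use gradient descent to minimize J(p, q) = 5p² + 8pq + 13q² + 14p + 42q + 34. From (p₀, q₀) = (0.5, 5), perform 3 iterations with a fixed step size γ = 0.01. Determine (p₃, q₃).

(-0.730964, 1.087168)

∇J = (10p + 8q + 14, 8p + 26q + 42)
(p₁, q₁) = (0.5, 5) − 0.01·(59, 176) = (-0.09, 3.24)
(p₂, q₂) = (-0.09, 3.24) − 0.01·(39.02, 125.52) = (-0.4802, 1.9848)
(p₃, q₃) = (-0.4802, 1.9848) − 0.01·(25.0764, 89.7632) = (-0.730964, 1.087168)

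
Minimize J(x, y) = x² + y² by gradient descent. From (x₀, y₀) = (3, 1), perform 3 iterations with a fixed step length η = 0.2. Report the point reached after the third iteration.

∇J = (2x, 2y)
Step 1: at (3, 1), ∇J = (6, 2) → (3, 1) − 0.2·(6, 2) = (1.8, 0.6)
Step 2: at (1.8, 0.6), ∇J = (3.6, 1.2) → (1.8, 0.6) − 0.2·(3.6, 1.2) = (1.08, 0.36)
Step 3: at (1.08, 0.36), ∇J = (2.16, 0.72) → (1.08, 0.36) − 0.2·(2.16, 0.72) = (0.648, 0.216)

(0.648, 0.216)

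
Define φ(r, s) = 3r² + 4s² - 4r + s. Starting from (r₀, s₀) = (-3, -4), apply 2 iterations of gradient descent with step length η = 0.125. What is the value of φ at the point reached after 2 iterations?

∇φ = (6r - 4, 8s + 1)
(r₁, s₁) = (-3, -4) − 0.125·(-22, -31) = (-0.25, -0.125)
(r₂, s₂) = (-0.25, -0.125) − 0.125·(-5.5, 0) = (0.4375, -0.125)
φ(0.4375, -0.125) = -1.23828125

-1.23828125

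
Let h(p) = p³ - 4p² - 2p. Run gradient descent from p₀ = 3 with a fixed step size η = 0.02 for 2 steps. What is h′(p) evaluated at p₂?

h′(p) = 3p² - 8p - 2
Step 1: h′(3) = 1; p₁ = 3 − 0.02·1 = 2.98
Step 2: h′(2.98) = 0.8012; p₂ = 2.98 − 0.02·0.8012 = 2.963976
h′(p) at (2.963976) = 0.643653185728

0.643653185728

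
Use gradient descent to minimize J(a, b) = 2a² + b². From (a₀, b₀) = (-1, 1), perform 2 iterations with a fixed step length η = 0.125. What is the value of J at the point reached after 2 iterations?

∇J = (4a, 2b)
(a₁, b₁) = (-1, 1) − 0.125·(-4, 2) = (-0.5, 0.75)
(a₂, b₂) = (-0.5, 0.75) − 0.125·(-2, 1.5) = (-0.25, 0.5625)
J(-0.25, 0.5625) = 0.44140625

0.44140625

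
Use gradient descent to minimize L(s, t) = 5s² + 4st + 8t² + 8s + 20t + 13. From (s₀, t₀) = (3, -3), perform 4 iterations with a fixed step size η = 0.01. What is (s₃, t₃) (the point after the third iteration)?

(2.277448, -2.563952)

∇L = (10s + 4t + 8, 4s + 16t + 20)
Step 1: at (3, -3), ∇L = (26, -16) → (3, -3) − 0.01·(26, -16) = (2.74, -2.84)
Step 2: at (2.74, -2.84), ∇L = (24.04, -14.48) → (2.74, -2.84) − 0.01·(24.04, -14.48) = (2.4996, -2.6952)
Step 3: at (2.4996, -2.6952), ∇L = (22.2152, -13.1248) → (2.4996, -2.6952) − 0.01·(22.2152, -13.1248) = (2.277448, -2.563952)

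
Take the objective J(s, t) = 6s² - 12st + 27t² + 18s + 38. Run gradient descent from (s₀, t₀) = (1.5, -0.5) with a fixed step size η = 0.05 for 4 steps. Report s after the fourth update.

1.2945

∇J = (12s - 12t + 18, -12s + 54t)
Step 1: at (1.5, -0.5), ∇J = (42, -45) → (1.5, -0.5) − 0.05·(42, -45) = (-0.6, 1.75)
Step 2: at (-0.6, 1.75), ∇J = (-10.2, 101.7) → (-0.6, 1.75) − 0.05·(-10.2, 101.7) = (-0.09, -3.335)
Step 3: at (-0.09, -3.335), ∇J = (56.94, -179.01) → (-0.09, -3.335) − 0.05·(56.94, -179.01) = (-2.937, 5.6155)
Step 4: at (-2.937, 5.6155), ∇J = (-84.63, 338.481) → (-2.937, 5.6155) − 0.05·(-84.63, 338.481) = (1.2945, -11.30855)
s = 1.2945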